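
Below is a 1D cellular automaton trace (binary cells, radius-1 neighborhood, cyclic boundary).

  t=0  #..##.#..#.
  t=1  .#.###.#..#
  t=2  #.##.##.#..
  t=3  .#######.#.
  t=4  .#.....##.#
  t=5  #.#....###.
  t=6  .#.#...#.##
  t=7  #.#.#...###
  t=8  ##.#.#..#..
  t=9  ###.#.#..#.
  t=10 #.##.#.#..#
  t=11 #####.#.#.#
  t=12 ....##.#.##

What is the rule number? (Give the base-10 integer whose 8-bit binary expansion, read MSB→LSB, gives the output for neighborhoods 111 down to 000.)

  [7] ### => .  t=1,i=4
  [6] ##. => #  t=0,i=4
  [5] #.# => #  t=0,i=5
  [4] #.. => #  t=0,i=1
  [3] .## => #  t=0,i=3
  [2] .#. => .  t=0,i=0
  [1] ..# => .  t=0,i=2
  [0] ... => .  t=4,i=3
  bits 01111000 = 120

120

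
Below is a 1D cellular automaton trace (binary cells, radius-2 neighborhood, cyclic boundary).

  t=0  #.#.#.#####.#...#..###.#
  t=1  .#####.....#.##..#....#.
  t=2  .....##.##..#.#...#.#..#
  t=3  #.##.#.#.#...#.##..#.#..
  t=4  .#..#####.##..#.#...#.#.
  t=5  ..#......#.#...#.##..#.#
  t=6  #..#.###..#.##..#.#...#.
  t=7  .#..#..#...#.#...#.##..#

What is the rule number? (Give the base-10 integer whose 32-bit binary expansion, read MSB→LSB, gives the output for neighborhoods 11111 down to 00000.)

  [31] ##### => .  t=0,i=8
  [30] ####. => .  t=0,i=9
  [29] ###.# => .  t=0,i=10
  [28] ###.. => #  t=1,i=5
  [27] ##.## => #  t=0,i=22
  [26] ##.#. => #  t=0,i=1
  [25] ##..# => .  t=1,i=15
  [24] ##... => #  t=1,i=6
  [23] #.### => .  t=0,i=6
  [22] #.##. => .  t=0,i=23
  [21] #.#.# => #  t=0,i=2
  [20] #.#.. => .  t=0,i=12
  [19] #..## => .  t=0,i=18
  [18] #..#. => .  t=1,i=16
  [17] #...# => #  t=0,i=14
  [16] #.... => .  t=1,i=7
  [15] .#### => .  t=0,i=7
  [14] .###. => .  t=0,i=20
  [13] .##.# => .  t=0,i=0
  [12] .##.. => #  t=1,i=14
  [11] .#.## => #  t=0,i=5
  [10] .#.#. => #  t=0,i=3
  [9] .#..# => #  t=0,i=17
  [8] .#... => #  t=0,i=13
  [7] ..### => .  t=0,i=19
  [6] ..##. => #  t=2,i=5
  [5] ..#.# => .  t=1,i=11
  [4] ..#.. => .  t=0,i=16
  [3] ...## => .  t=2,i=4
  [2] ...#. => .  t=0,i=15
  [1] ....# => #  t=1,i=9
  [0] ..... => #  t=1,i=8
  bits 00011101001000100001111101000011 = 488775491

488775491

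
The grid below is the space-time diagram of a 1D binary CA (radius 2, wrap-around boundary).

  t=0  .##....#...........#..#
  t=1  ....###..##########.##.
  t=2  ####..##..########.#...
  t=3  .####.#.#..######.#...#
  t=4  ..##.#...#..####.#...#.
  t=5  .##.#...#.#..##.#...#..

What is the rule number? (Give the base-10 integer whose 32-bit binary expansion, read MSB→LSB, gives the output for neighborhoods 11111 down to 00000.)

3724902991

  ##### -> #   bit 31 = 1  t=1,i=11
  ####. -> #   bit 30 = 1  t=1,i=17
  ###.# -> .   bit 29 = 0  t=1,i=18
  ###.. -> #   bit 28 = 1  t=1,i=6
  ##.## -> #   bit 27 = 1  t=1,i=19
  ##.#. -> #   bit 26 = 1  t=2,i=18
  ##..# -> #   bit 25 = 1  t=1,i=7
  ##... -> .   bit 24 = 0  t=0,i=3
  #.### -> .   bit 23 = 0  t=3,i=1
  #.##. -> .   bit 22 = 0  t=0,i=1
  #.#.# -> .   bit 21 = 0  t=3,i=6
  #.#.. -> .   bit 20 = 0  t=2,i=19
  #..## -> .   bit 19 = 0  t=1,i=8
  #..#. -> #   bit 18 = 1  t=0,i=21
  #...# -> .   bit 17 = 0  t=2,i=21
  #.... -> #   bit 16 = 1  t=0,i=4
  .#### -> #   bit 15 = 1  t=1,i=10
  .###. -> .   bit 14 = 0  t=1,i=5
  .##.# -> .   bit 13 = 0  t=4,i=3
  .##.. -> .   bit 12 = 0  t=0,i=2
  .#.## -> .   bit 11 = 0  t=0,i=0
  .#.#. -> .   bit 10 = 0  t=3,i=7
  .#..# -> #   bit 9 = 1  t=0,i=20
  .#... -> .   bit 8 = 0  t=0,i=8
  ..### -> .   bit 7 = 0  t=1,i=4
  ..##. -> #   bit 6 = 1  t=2,i=6
  ..#.# -> .   bit 5 = 0  t=0,i=22
  ..#.. -> .   bit 4 = 0  t=0,i=7
  ...## -> #   bit 3 = 1  t=1,i=3
  ...#. -> #   bit 2 = 1  t=0,i=6
  ....# -> #   bit 1 = 1  t=0,i=5
  ..... -> #   bit 0 = 1  t=0,i=10
  bits 11011110000001011000001001001111 = 3724902991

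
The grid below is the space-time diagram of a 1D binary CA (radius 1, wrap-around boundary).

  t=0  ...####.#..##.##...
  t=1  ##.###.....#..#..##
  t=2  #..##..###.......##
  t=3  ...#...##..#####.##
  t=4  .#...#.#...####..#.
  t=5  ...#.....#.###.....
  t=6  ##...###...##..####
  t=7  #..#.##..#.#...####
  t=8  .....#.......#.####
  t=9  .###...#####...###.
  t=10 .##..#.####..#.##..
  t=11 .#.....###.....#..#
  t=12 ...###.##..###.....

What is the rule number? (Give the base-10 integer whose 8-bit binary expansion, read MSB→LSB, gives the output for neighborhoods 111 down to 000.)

137

  ###|#  b7=1 t=0,i=4
  ##.|.  b6=0 t=0,i=6
  #.#|.  b5=0 t=0,i=7
  #..|.  b4=0 t=0,i=9
  .##|#  b3=1 t=0,i=3
  .#.|.  b2=0 t=0,i=8
  ..#|.  b1=0 t=0,i=2
  ...|#  b0=1 t=0,i=0
  bits 10001001 = 137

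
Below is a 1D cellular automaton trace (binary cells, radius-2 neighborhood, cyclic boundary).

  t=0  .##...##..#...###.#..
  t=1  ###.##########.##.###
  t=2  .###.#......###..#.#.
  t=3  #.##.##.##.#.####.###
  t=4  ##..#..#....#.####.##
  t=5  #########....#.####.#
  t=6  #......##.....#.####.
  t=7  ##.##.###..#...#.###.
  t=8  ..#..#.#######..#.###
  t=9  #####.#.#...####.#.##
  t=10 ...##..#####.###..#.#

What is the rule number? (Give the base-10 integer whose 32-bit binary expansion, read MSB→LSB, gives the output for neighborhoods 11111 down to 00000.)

2048843609

  [31] ##### => .  t=1,i=0
  [30] ####. => #  t=1,i=1
  [29] ###.# => #  t=0,i=16
  [28] ###.. => #  t=2,i=14
  [27] ##.## => #  t=1,i=3
  [26] ##.#. => .  t=0,i=17
  [25] ##..# => #  t=0,i=8
  [24] ##... => .  t=0,i=3
  [23] #.### => .  t=1,i=4
  [22] #.##. => .  t=1,i=15
  [21] #.#.# => .  t=3,i=11
  [20] #.#.. => #  t=0,i=18
  [19] #..## => #  t=2,i=0
  [18] #..#. => #  t=0,i=9
  [17] #...# => #  t=0,i=4
  [16] #.... => .  t=2,i=7
  [15] .#### => #  t=1,i=5
  [14] .###. => #  t=0,i=15
  [13] .##.# => .  t=1,i=16
  [12] .##.. => #  t=0,i=2
  [11] .#.## => #  t=3,i=12
  [10] .#.#. => #  t=2,i=18
  [9] .#..# => #  t=2,i=20
  [8] .#... => #  t=0,i=11
  [7] ..### => .  t=0,i=14
  [6] ..##. => #  t=0,i=1
  [5] ..#.# => .  t=2,i=17
  [4] ..#.. => #  t=0,i=10
  [3] ...## => #  t=0,i=0
  [2] ...#. => .  t=4,i=11
  [1] ....# => .  t=2,i=10
  [0] ..... => #  t=2,i=8
  bits 01111010000111101101111101011001 = 2048843609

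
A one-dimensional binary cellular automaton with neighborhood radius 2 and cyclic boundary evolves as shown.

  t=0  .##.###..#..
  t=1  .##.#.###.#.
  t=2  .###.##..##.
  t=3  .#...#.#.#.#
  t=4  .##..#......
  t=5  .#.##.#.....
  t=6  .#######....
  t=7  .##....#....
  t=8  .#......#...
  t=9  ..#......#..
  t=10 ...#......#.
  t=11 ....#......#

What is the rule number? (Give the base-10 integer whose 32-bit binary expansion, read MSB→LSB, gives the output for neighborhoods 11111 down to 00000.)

383035872

  #####|.  b31=0 t=6,i=3
  ####.|.  b30=0 t=6,i=6
  ###.#|.  b29=0 t=1,i=8
  ###..|#  b28=1 t=0,i=6
  ##.##|.  b27=0 t=0,i=3
  ##.#.|#  b26=1 t=1,i=3
  ##..#|#  b25=1 t=0,i=7
  ##...|.  b24=0 t=6,i=8
  #.###|#  b23=1 t=0,i=4
  #.##.|#  b22=1 t=2,i=5
  #.#.#|.  b21=0 t=1,i=4
  #.#..|#  b20=1 t=1,i=10
  #..##|.  b19=0 t=1,i=0
  #..#.|#  b18=1 t=0,i=8
  #...#|.  b17=0 t=0,i=11
  #....|.  b16=0 t=4,i=7
  .####|#  b15=1 t=6,i=2
  .###.|.  b14=0 t=0,i=5
  .##.#|#  b13=1 t=0,i=2
  .##..|.  b12=0 t=2,i=6
  .#.##|#  b11=1 t=1,i=5
  .#.#.|.  b10=0 t=3,i=0
  .#..#|.  b9=0 t=1,i=11
  .#...|#  b8=1 t=0,i=10
  ..###|#  b7=1 t=2,i=1
  ..##.|#  b6=1 t=0,i=1
  ..#.#|#  b5=1 t=3,i=5
  ..#..|.  b4=0 t=0,i=9
  ...##|.  b3=0 t=0,i=0
  ...#.|.  b2=0 t=3,i=4
  ....#|.  b1=0 t=4,i=11
  .....|.  b0=0 t=4,i=8
  bits 00010110110101001010100111100000 = 383035872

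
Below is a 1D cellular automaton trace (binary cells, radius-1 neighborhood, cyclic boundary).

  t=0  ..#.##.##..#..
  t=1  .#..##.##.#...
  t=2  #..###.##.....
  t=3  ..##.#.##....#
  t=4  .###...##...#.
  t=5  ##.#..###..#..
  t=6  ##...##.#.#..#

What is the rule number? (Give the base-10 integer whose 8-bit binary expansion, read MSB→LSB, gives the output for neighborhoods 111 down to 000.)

74

  nb ###: next=.  (t=2,i=4, bit7=0)
  nb ##.: next=#  (t=0,i=5, bit6=1)
  nb #.#: next=.  (t=0,i=3, bit5=0)
  nb #..: next=.  (t=0,i=9, bit4=0)
  nb .##: next=#  (t=0,i=4, bit3=1)
  nb .#.: next=.  (t=0,i=2, bit2=0)
  nb ..#: next=#  (t=0,i=1, bit1=1)
  nb ...: next=.  (t=0,i=0, bit0=0)
  bits 01001010 = 74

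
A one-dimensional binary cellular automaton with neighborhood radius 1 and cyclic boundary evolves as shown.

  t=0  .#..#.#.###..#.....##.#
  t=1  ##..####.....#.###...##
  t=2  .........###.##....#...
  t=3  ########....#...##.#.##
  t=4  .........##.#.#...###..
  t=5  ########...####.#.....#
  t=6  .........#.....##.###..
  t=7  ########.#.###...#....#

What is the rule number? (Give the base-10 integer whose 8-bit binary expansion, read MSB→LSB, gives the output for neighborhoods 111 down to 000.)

37

  ### -> .   bit 7 = 0  t=0,i=9
  ##. -> .   bit 6 = 0  t=0,i=10
  #.# -> #   bit 5 = 1  t=0,i=0
  #.. -> .   bit 4 = 0  t=0,i=2
  .## -> .   bit 3 = 0  t=0,i=8
  .#. -> #   bit 2 = 1  t=0,i=1
  ..# -> .   bit 1 = 0  t=0,i=3
  ... -> #   bit 0 = 1  t=0,i=15
  bits 00100101 = 37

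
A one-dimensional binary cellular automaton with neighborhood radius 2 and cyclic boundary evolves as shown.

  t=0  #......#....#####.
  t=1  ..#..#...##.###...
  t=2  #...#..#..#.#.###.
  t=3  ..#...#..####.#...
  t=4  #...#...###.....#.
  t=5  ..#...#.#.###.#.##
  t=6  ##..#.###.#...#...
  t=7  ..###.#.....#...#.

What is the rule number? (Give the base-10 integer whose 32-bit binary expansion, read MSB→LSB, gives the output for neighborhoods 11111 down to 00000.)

  [31] ##### => #  t=0,i=14
  [30] ####. => .  t=0,i=15
  [29] ###.# => .  t=0,i=16
  [28] ###.. => #  t=1,i=14
  [27] ##.## => .  t=1,i=11
  [26] ##.#. => .  t=0,i=17
  [25] ##..# => #  t=5,i=0
  [24] ##... => #  t=1,i=15
  [23] #.### => #  t=1,i=12
  [22] #.##. => .  t=5,i=16
  [21] #.#.# => #  t=2,i=12
  [20] #.#.. => .  t=0,i=0
  [19] #..## => #  t=3,i=8
  [18] #..#. => #  t=1,i=4
  [17] #...# => #  t=1,i=7
  [16] #.... => #  t=0,i=2
  [15] .#### => #  t=0,i=13
  [14] .###. => .  t=1,i=13
  [13] .##.# => #  t=1,i=10
  [12] .##.. => .  t=5,i=17
  [11] .#.## => .  t=2,i=13
  [10] .#.#. => #  t=2,i=11
  [9] .#..# => .  t=1,i=3
  [8] .#... => .  t=0,i=1
  [7] ..### => #  t=0,i=12
  [6] ..##. => .  t=1,i=9
  [5] ..#.# => #  t=2,i=10
  [4] ..#.. => .  t=0,i=7
  [3] ...## => .  t=0,i=11
  [2] ...#. => .  t=0,i=6
  [1] ....# => #  t=0,i=5
  [0] ..... => .  t=0,i=3
  bits 10010011101011111010010010100010 = 2477761698

2477761698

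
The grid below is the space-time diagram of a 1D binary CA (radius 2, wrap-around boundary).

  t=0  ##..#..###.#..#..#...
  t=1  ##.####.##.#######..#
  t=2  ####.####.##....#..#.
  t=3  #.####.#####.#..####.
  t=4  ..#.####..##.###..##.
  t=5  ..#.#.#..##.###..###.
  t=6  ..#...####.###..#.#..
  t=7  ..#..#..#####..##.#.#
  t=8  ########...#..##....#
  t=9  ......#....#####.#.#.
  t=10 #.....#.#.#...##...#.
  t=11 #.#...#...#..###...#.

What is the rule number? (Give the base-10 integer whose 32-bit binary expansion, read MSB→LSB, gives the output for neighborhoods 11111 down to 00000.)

1759335032

  nb #####: next=.  (t=1,i=13, bit31=0)
  nb ####.: next=#  (t=1,i=5, bit30=1)
  nb ###.#: next=#  (t=0,i=9, bit29=1)
  nb ###..: next=.  (t=1,i=17, bit28=0)
  nb ##.##: next=#  (t=1,i=2, bit27=1)
  nb ##.#.: next=.  (t=0,i=10, bit26=0)
  nb ##..#: next=.  (t=0,i=2, bit25=0)
  nb ##...: next=.  (t=2,i=12, bit24=0)
  nb #.###: next=#  (t=1,i=3, bit23=1)
  nb #.##.: next=#  (t=1,i=8, bit22=1)
  nb #.#.#: next=.  (t=3,i=0, bit21=0)
  nb #.#..: next=#  (t=0,i=11, bit20=1)
  nb #..##: next=#  (t=0,i=6, bit19=1)
  nb #..#.: next=#  (t=0,i=3, bit18=1)
  nb #...#: next=.  (t=0,i=19, bit17=0)
  nb #....: next=#  (t=2,i=13, bit16=1)
  nb .####: next=.  (t=1,i=4, bit15=0)
  nb .###.: next=#  (t=0,i=8, bit14=1)
  nb .##.#: next=.  (t=1,i=9, bit13=0)
  nb .##..: next=#  (t=0,i=1, bit12=1)
  nb .#.##: next=.  (t=2,i=20, bit11=0)
  nb .#.#.: next=.  (t=5,i=3, bit10=0)
  nb .#..#: next=#  (t=0,i=5, bit9=1)
  nb .#...: next=.  (t=0,i=18, bit8=0)
  nb ..###: next=.  (t=0,i=7, bit7=0)
  nb ..##.: next=#  (t=0,i=0, bit6=1)
  nb ..#.#: next=#  (t=2,i=19, bit5=1)
  nb ..#..: next=#  (t=0,i=4, bit4=1)
  nb ...##: next=#  (t=0,i=20, bit3=1)
  nb ...#.: next=.  (t=2,i=15, bit2=0)
  nb ....#: next=.  (t=2,i=14, bit1=0)
  nb .....: next=.  (t=9,i=1, bit0=0)
  bits 01101000110111010101001001111000 = 1759335032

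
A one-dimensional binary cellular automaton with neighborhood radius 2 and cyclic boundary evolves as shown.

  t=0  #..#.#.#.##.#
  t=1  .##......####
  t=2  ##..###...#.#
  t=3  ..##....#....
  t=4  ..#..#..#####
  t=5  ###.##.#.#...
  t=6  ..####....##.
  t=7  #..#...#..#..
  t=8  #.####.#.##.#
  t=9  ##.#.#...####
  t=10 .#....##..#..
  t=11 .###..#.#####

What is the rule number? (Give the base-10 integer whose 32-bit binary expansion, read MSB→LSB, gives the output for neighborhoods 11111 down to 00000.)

  #####|.  b31=0 t=4,i=10
  ####.|.  b30=0 t=1,i=11
  ###.#|#  b29=1 t=1,i=12
  ###..|.  b28=0 t=2,i=1
  ##.##|#  b27=1 t=0,i=11
  ##.#.|.  b26=0 t=5,i=6
  ##..#|#  b25=1 t=0,i=1
  ##...|.  b24=0 t=1,i=3
  #.###|.  b23=0 t=2,i=12
  #.##.|#  b22=1 t=0,i=9
  #.#.#|.  b21=0 t=0,i=5
  #.#..|.  b20=0 t=5,i=9
  #..##|#  b19=1 t=2,i=3
  #..#.|#  b18=1 t=0,i=2
  #...#|#  b17=1 t=2,i=8
  #....|#  b16=1 t=1,i=4
  .####|#  b15=1 t=1,i=10
  .###.|.  b14=0 t=2,i=0
  .##.#|#  b13=1 t=0,i=10
  .##..|.  b12=0 t=0,i=0
  .#.##|.  b11=0 t=0,i=8
  .#.#.|.  b10=0 t=0,i=4
  .#..#|.  b9=0 t=4,i=3
  .#...|#  b8=1 t=3,i=9
  ..###|.  b7=0 t=1,i=9
  ..##.|#  b6=1 t=3,i=2
  ..#.#|.  b5=0 t=0,i=3
  ..#..|#  b4=1 t=3,i=8
  ...##|.  b3=0 t=1,i=8
  ...#.|.  b2=0 t=2,i=9
  ....#|.  b1=0 t=1,i=7
  .....|#  b0=1 t=1,i=5
  bits 00101010010011111010000101010001 = 709861713

709861713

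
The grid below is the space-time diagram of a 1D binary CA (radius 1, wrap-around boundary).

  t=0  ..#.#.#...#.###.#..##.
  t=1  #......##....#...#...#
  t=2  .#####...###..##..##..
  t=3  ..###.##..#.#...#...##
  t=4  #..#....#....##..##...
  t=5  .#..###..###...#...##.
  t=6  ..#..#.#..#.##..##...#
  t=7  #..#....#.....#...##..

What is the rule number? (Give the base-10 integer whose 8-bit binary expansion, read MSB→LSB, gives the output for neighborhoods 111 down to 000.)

  ### -> #   bit 7 = 1  t=0,i=13
  ##. -> .   bit 6 = 0  t=0,i=14
  #.# -> .   bit 5 = 0  t=0,i=3
  #.. -> #   bit 4 = 1  t=0,i=7
  .## -> .   bit 3 = 0  t=0,i=12
  .#. -> .   bit 2 = 0  t=0,i=2
  ..# -> .   bit 1 = 0  t=0,i=1
  ... -> #   bit 0 = 1  t=0,i=0
  bits 10010001 = 145

145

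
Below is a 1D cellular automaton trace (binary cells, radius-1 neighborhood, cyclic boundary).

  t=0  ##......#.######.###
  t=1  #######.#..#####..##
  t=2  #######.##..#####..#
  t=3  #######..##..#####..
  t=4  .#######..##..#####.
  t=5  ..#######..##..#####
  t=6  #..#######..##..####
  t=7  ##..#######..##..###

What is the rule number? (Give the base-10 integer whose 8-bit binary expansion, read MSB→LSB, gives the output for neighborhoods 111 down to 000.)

  ### -> #   bit 7 = 1  t=0,i=0
  ##. -> #   bit 6 = 1  t=0,i=1
  #.# -> .   bit 5 = 0  t=0,i=9
  #.. -> #   bit 4 = 1  t=0,i=2
  .## -> .   bit 3 = 0  t=0,i=10
  .#. -> #   bit 2 = 1  t=0,i=8
  ..# -> .   bit 1 = 0  t=0,i=7
  ... -> #   bit 0 = 1  t=0,i=3
  bits 11010101 = 213

213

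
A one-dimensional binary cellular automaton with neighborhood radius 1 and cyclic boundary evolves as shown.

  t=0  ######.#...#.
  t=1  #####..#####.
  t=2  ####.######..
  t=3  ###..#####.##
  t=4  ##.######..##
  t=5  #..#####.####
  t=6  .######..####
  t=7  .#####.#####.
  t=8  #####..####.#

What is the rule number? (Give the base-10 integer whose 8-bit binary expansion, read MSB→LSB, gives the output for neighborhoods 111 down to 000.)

  nb ###: next=#  (t=0,i=1, bit7=1)
  nb ##.: next=.  (t=0,i=5, bit6=0)
  nb #.#: next=.  (t=0,i=6, bit5=0)
  nb #..: next=#  (t=0,i=8, bit4=1)
  nb .##: next=#  (t=0,i=0, bit3=1)
  nb .#.: next=#  (t=0,i=7, bit2=1)
  nb ..#: next=#  (t=0,i=10, bit1=1)
  nb ...: next=#  (t=0,i=9, bit0=1)
  bits 10011111 = 159

159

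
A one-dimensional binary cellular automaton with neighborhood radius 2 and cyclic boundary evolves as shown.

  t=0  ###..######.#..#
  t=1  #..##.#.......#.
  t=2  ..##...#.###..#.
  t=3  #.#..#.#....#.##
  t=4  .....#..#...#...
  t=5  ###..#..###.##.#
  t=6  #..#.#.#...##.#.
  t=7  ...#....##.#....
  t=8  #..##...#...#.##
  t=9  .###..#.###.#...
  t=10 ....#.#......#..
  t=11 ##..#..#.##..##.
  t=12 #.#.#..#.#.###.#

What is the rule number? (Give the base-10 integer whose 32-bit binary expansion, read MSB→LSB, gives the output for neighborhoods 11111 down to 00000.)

172654961

  nb #####: next=.  (t=0,i=7, bit31=0)
  nb ####.: next=.  (t=0,i=1, bit30=0)
  nb ###.#: next=.  (t=0,i=10, bit29=0)
  nb ###..: next=.  (t=0,i=2, bit28=0)
  nb ##.##: next=#  (t=5,i=11, bit27=1)
  nb ##.#.: next=.  (t=0,i=11, bit26=0)
  nb ##..#: next=#  (t=0,i=3, bit25=1)
  nb ##...: next=.  (t=2,i=4, bit24=0)
  nb #.###: next=.  (t=2,i=9, bit23=0)
  nb #.##.: next=#  (t=5,i=12, bit22=1)
  nb #.#.#: next=.  (t=6,i=5, bit21=0)
  nb #.#..: next=.  (t=0,i=12, bit20=0)
  nb #..##: next=#  (t=0,i=4, bit19=1)
  nb #..#.: next=.  (t=2,i=13, bit18=0)
  nb #...#: next=#  (t=2,i=0, bit17=1)
  nb #....: next=.  (t=1,i=8, bit16=0)
  nb .####: next=#  (t=0,i=0, bit15=1)
  nb .###.: next=.  (t=2,i=10, bit14=0)
  nb .##.#: next=.  (t=1,i=4, bit13=0)
  nb .##..: next=.  (t=2,i=3, bit12=0)
  nb .#.##: next=.  (t=2,i=8, bit11=0)
  nb .#.#.: next=.  (t=1,i=15, bit10=0)
  nb .#..#: next=.  (t=0,i=13, bit9=0)
  nb .#...: next=#  (t=1,i=7, bit8=1)
  nb ..###: next=.  (t=0,i=5, bit7=0)
  nb ..##.: next=#  (t=1,i=3, bit6=1)
  nb ..#.#: next=#  (t=1,i=14, bit5=1)
  nb ..#..: next=#  (t=2,i=14, bit4=1)
  nb ...##: next=.  (t=2,i=1, bit3=0)
  nb ...#.: next=.  (t=1,i=13, bit2=0)
  nb ....#: next=.  (t=1,i=12, bit1=0)
  nb .....: next=#  (t=1,i=9, bit0=1)
  bits 00001010010010101000000101110001 = 172654961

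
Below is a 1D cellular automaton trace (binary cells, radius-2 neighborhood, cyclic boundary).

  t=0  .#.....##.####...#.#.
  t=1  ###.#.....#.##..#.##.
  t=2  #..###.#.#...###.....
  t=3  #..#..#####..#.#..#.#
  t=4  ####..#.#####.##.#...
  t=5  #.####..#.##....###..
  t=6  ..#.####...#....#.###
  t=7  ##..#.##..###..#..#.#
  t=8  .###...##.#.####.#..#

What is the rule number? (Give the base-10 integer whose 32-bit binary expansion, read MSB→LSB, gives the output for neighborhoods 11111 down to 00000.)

  ##### -> #   bit 31 = 1  t=3,i=8
  ####. -> #   bit 30 = 1  t=0,i=12
  ###.# -> .   bit 29 = 0  t=1,i=2
  ###.. -> #   bit 28 = 1  t=0,i=13
  ##.## -> .   bit 27 = 0  t=0,i=9
  ##.#. -> #   bit 26 = 1  t=1,i=3
  ##..# -> #   bit 25 = 1  t=1,i=14
  ##... -> .   bit 24 = 0  t=0,i=14
  #.### -> #   bit 23 = 1  t=0,i=10
  #.##. -> .   bit 22 = 0  t=1,i=12
  #.#.# -> #   bit 21 = 1  t=2,i=7
  #.#.. -> #   bit 20 = 1  t=0,i=19
  #..## -> .   bit 19 = 0  t=2,i=2
  #..#. -> #   bit 18 = 1  t=0,i=0
  #...# -> .   bit 17 = 0  t=0,i=15
  #.... -> .   bit 16 = 0  t=0,i=3
  .#### -> .   bit 15 = 0  t=0,i=11
  .###. -> .   bit 14 = 0  t=1,i=1
  .##.# -> .   bit 13 = 0  t=0,i=8
  .##.. -> #   bit 12 = 1  t=1,i=13
  .#.## -> .   bit 11 = 0  t=1,i=11
  .#.#. -> #   bit 10 = 1  t=0,i=18
  .#..# -> .   bit 9 = 0  t=0,i=20
  .#... -> #   bit 8 = 1  t=0,i=2
  ..### -> #   bit 7 = 1  t=2,i=3
  ..##. -> .   bit 6 = 0  t=0,i=7
  ..#.# -> .   bit 5 = 0  t=0,i=17
  ..#.. -> #   bit 4 = 1  t=0,i=1
  ...## -> .   bit 3 = 0  t=0,i=6
  ...#. -> #   bit 2 = 1  t=0,i=16
  ....# -> .   bit 1 = 0  t=0,i=5
  ..... -> #   bit 0 = 1  t=0,i=4
  bits 11010110101101000001010110010101 = 3602126229

3602126229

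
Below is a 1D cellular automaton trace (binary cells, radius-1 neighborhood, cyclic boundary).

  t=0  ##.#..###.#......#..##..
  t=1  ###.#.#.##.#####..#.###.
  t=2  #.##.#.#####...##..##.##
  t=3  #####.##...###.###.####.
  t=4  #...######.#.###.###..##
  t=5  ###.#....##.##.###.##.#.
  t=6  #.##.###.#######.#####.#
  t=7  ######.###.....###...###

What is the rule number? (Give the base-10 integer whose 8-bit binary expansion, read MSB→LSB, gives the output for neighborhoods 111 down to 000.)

  nb ###: next=.  (t=0,i=7, bit7=0)
  nb ##.: next=#  (t=0,i=1, bit6=1)
  nb #.#: next=#  (t=0,i=2, bit5=1)
  nb #..: next=#  (t=0,i=4, bit4=1)
  nb .##: next=#  (t=0,i=0, bit3=1)
  nb .#.: next=.  (t=0,i=3, bit2=0)
  nb ..#: next=.  (t=0,i=5, bit1=0)
  nb ...: next=#  (t=0,i=12, bit0=1)
  bits 01111001 = 121

121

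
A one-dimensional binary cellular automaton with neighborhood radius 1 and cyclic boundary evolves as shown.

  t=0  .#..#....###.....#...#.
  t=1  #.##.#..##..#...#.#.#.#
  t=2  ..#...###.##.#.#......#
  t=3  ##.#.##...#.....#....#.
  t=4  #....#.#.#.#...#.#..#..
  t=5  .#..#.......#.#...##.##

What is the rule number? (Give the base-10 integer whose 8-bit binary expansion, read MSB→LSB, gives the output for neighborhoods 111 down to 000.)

26

  ###|.  b7=0 t=0,i=10
  ##.|.  b6=0 t=0,i=11
  #.#|.  b5=0 t=1,i=1
  #..|#  b4=1 t=0,i=2
  .##|#  b3=1 t=0,i=9
  .#.|.  b2=0 t=0,i=1
  ..#|#  b1=1 t=0,i=0
  ...|.  b0=0 t=0,i=6
  bits 00011010 = 26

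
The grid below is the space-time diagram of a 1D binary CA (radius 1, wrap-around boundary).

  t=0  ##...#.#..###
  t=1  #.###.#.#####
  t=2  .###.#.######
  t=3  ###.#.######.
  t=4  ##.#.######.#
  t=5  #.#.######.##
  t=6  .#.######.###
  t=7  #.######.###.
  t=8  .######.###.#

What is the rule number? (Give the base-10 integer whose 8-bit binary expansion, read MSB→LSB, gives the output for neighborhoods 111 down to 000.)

  [7] ### => #  t=0,i=0
  [6] ##. => .  t=0,i=1
  [5] #.# => #  t=0,i=6
  [4] #.. => #  t=0,i=2
  [3] .## => #  t=0,i=10
  [2] .#. => .  t=0,i=5
  [1] ..# => #  t=0,i=4
  [0] ... => #  t=0,i=3
  bits 10111011 = 187

187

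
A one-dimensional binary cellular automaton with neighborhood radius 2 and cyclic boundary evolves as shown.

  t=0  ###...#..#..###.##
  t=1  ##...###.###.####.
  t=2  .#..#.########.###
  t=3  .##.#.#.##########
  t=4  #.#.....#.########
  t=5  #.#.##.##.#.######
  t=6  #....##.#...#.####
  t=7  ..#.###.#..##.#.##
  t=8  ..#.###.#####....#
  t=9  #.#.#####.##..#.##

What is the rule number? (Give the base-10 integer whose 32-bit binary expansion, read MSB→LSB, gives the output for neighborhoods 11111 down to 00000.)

  ##### -> #   bit 31 = 1  t=0,i=0
  ####. -> #   bit 30 = 1  t=0,i=1
  ###.# -> #   bit 29 = 1  t=0,i=14
  ###.. -> .   bit 28 = 0  t=0,i=2
  ##.## -> #   bit 27 = 1  t=0,i=15
  ##.#. -> .   bit 26 = 0  t=2,i=0
  ##..# -> .   bit 25 = 0  t=7,i=0
  ##... -> .   bit 24 = 0  t=0,i=3
  #.### -> #   bit 23 = 1  t=0,i=16
  #.##. -> .   bit 22 = 0  t=1,i=0
  #.#.# -> .   bit 21 = 0  t=3,i=4
  #.#.. -> #   bit 20 = 1  t=2,i=1
  #..## -> #   bit 19 = 1  t=0,i=11
  #..#. -> .   bit 18 = 0  t=0,i=8
  #...# -> .   bit 17 = 0  t=0,i=4
  #.... -> #   bit 16 = 1  t=4,i=4
  .#### -> .   bit 15 = 0  t=0,i=17
  .###. -> #   bit 14 = 1  t=0,i=13
  .##.# -> #   bit 13 = 1  t=3,i=2
  .##.. -> #   bit 12 = 1  t=1,i=1
  .#.## -> .   bit 11 = 0  t=2,i=5
  .#.#. -> .   bit 10 = 0  t=3,i=5
  .#..# -> #   bit 9 = 1  t=0,i=7
  .#... -> .   bit 8 = 0  t=4,i=3
  ..### -> .   bit 7 = 0  t=0,i=12
  ..##. -> #   bit 6 = 1  t=6,i=5
  ..#.# -> #   bit 5 = 1  t=2,i=4
  ..#.. -> #   bit 4 = 1  t=0,i=6
  ...## -> #   bit 3 = 1  t=1,i=4
  ...#. -> #   bit 2 = 1  t=0,i=5
  ....# -> .   bit 1 = 0  t=4,i=6
  ..... -> #   bit 0 = 1  t=4,i=5
  bits 11101000100110010111001001111101 = 3902370429

3902370429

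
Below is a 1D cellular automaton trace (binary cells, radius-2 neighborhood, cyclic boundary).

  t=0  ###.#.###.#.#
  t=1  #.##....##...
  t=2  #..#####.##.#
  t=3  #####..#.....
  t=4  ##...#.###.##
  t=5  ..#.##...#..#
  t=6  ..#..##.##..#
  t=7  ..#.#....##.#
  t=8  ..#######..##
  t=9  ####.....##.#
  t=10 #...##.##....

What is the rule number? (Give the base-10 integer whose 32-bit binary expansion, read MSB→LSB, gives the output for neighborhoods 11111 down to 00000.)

  nb #####: next=.  (t=2,i=5, bit31=0)
  nb ####.: next=.  (t=0,i=1, bit30=0)
  nb ###.#: next=#  (t=0,i=2, bit29=1)
  nb ###..: next=.  (t=3,i=4, bit28=0)
  nb ##.##: next=.  (t=2,i=8, bit27=0)
  nb ##.#.: next=#  (t=0,i=3, bit26=1)
  nb ##..#: next=#  (t=2,i=1, bit25=1)
  nb ##...: next=#  (t=1,i=4, bit24=1)
  nb #.###: next=.  (t=0,i=6, bit23=0)
  nb #.##.: next=.  (t=1,i=2, bit22=0)
  nb #.#.#: next=.  (t=0,i=4, bit21=0)
  nb #.#..: next=#  (t=7,i=4, bit20=1)
  nb #..##: next=#  (t=2,i=2, bit19=1)
  nb #..#.: next=.  (t=3,i=6, bit18=0)
  nb #...#: next=.  (t=1,i=11, bit17=0)
  nb #....: next=#  (t=1,i=5, bit16=1)
  nb .####: next=#  (t=0,i=0, bit15=1)
  nb .###.: next=.  (t=0,i=7, bit14=0)
  nb .##.#: next=.  (t=2,i=10, bit13=0)
  nb .##..: next=#  (t=1,i=3, bit12=1)
  nb .#.##: next=.  (t=0,i=5, bit11=0)
  nb .#.#.: next=#  (t=7,i=3, bit10=1)
  nb .#..#: next=.  (t=5,i=0, bit9=0)
  nb .#...: next=#  (t=3,i=8, bit8=1)
  nb ..###: next=#  (t=2,i=3, bit7=1)
  nb ..##.: next=.  (t=1,i=8, bit6=0)
  nb ..#.#: next=#  (t=1,i=0, bit5=1)
  nb ..#..: next=#  (t=3,i=7, bit4=1)
  nb ...##: next=#  (t=1,i=7, bit3=1)
  nb ...#.: next=#  (t=1,i=12, bit2=1)
  nb ....#: next=#  (t=1,i=6, bit1=1)
  nb .....: next=.  (t=3,i=10, bit0=0)
  bits 00100111000110011001010110111110 = 655988158

655988158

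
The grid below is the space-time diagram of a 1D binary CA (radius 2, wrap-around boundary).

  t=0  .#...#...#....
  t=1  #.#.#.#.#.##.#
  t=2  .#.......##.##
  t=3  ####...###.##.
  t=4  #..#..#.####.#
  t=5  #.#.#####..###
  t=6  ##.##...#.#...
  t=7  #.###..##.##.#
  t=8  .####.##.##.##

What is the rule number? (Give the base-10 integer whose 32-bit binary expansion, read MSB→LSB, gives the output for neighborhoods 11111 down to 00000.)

  ##### -> .   bit 31 = 0  t=5,i=6
  ####. -> .   bit 30 = 0  t=3,i=2
  ###.# -> #   bit 29 = 1  t=3,i=9
  ###.. -> #   bit 28 = 1  t=3,i=3
  ##.## -> #   bit 27 = 1  t=1,i=12
  ##.#. -> #   bit 26 = 1  t=1,i=1
  ##..# -> .   bit 25 = 0  t=4,i=1
  ##... -> .   bit 24 = 0  t=3,i=4
  #.### -> #   bit 23 = 1  t=3,i=0
  #.##. -> #   bit 22 = 1  t=1,i=10
  #.#.# -> .   bit 21 = 0  t=1,i=2
  #.#.. -> #   bit 20 = 1  t=2,i=1
  #..## -> #   bit 19 = 1  t=5,i=10
  #..#. -> #   bit 18 = 1  t=4,i=2
  #...# -> .   bit 17 = 0  t=0,i=3
  #.... -> #   bit 16 = 1  t=0,i=11
  .#### -> .   bit 15 = 0  t=3,i=1
  .###. -> #   bit 14 = 1  t=3,i=8
  .##.# -> .   bit 13 = 0  t=1,i=0
  .##.. -> #   bit 12 = 1  t=4,i=0
  .#.## -> #   bit 11 = 1  t=1,i=9
  .#.#. -> .   bit 10 = 0  t=1,i=3
  .#..# -> #   bit 9 = 1  t=4,i=4
  .#... -> #   bit 8 = 1  t=0,i=2
  ..### -> .   bit 7 = 0  t=3,i=7
  ..##. -> #   bit 6 = 1  t=2,i=9
  ..#.# -> #   bit 5 = 1  t=4,i=6
  ..#.. -> .   bit 4 = 0  t=0,i=1
  ...## -> #   bit 3 = 1  t=2,i=8
  ...#. -> #   bit 2 = 1  t=0,i=0
  ....# -> #   bit 1 = 1  t=0,i=13
  ..... -> .   bit 0 = 0  t=0,i=12
  bits 00111100110111010101101101101110 = 1021139822

1021139822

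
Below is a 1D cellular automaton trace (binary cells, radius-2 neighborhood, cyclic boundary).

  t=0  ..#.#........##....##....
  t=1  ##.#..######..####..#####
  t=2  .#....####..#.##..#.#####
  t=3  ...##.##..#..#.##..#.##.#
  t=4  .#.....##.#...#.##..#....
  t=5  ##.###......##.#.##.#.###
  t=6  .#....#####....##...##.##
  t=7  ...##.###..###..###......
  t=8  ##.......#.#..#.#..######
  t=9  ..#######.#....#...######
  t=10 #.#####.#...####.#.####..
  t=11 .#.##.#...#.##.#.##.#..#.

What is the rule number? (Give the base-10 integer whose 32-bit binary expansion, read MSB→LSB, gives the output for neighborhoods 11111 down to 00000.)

2737020055

  #####|#  b31=1 t=1,i=8
  ####.|.  b30=0 t=1,i=0
  ###.#|#  b29=1 t=1,i=1
  ###..|.  b28=0 t=1,i=11
  ##.##|.  b27=0 t=3,i=5
  ##.#.|.  b26=0 t=1,i=2
  ##..#|#  b25=1 t=1,i=12
  ##...|#  b24=1 t=0,i=15
  #.###|.  b23=0 t=2,i=20
  #.##.|.  b22=0 t=2,i=14
  #.#.#|#  b21=1 t=5,i=15
  #.#..|.  b20=0 t=0,i=4
  #..##|.  b19=0 t=1,i=5
  #..#.|.  b18=0 t=2,i=11
  #...#|#  b17=1 t=3,i=1
  #....|#  b16=1 t=0,i=6
  .####|#  b15=1 t=1,i=7
  .###.|.  b14=0 t=5,i=4
  .##.#|.  b13=0 t=3,i=4
  .##..|#  b12=1 t=0,i=14
  .#.##|#  b11=1 t=2,i=13
  .#.#.|#  b10=1 t=0,i=3
  .#..#|.  b9=0 t=1,i=4
  .#...|.  b8=0 t=0,i=5
  ..###|#  b7=1 t=1,i=6
  ..##.|.  b6=0 t=0,i=13
  ..#.#|.  b5=0 t=0,i=2
  ..#..|#  b4=1 t=3,i=10
  ...##|.  b3=0 t=0,i=12
  ...#.|#  b2=1 t=0,i=1
  ....#|#  b1=1 t=0,i=0
  .....|#  b0=1 t=0,i=7
  bits 10100011001000111001110010010111 = 2737020055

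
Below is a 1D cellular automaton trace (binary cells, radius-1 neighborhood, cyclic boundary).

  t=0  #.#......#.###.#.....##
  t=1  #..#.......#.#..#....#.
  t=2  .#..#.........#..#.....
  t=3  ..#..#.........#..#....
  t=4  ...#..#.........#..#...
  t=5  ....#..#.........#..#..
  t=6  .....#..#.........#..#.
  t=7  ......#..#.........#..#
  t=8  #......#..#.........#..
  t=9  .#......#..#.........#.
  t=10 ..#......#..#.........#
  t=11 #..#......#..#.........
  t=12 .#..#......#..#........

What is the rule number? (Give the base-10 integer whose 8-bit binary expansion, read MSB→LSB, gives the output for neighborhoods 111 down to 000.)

88

  nb ###: next=.  (t=0,i=12, bit7=0)
  nb ##.: next=#  (t=0,i=0, bit6=1)
  nb #.#: next=.  (t=0,i=1, bit5=0)
  nb #..: next=#  (t=0,i=3, bit4=1)
  nb .##: next=#  (t=0,i=11, bit3=1)
  nb .#.: next=.  (t=0,i=2, bit2=0)
  nb ..#: next=.  (t=0,i=8, bit1=0)
  nb ...: next=.  (t=0,i=4, bit0=0)
  bits 01011000 = 88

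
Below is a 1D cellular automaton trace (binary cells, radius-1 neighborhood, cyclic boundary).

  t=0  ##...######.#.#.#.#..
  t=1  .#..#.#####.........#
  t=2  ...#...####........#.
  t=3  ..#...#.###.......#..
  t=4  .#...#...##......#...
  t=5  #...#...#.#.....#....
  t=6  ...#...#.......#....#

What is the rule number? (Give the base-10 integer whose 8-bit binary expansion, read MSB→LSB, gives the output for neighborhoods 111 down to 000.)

  nb ###: next=#  (t=0,i=6, bit7=1)
  nb ##.: next=#  (t=0,i=1, bit6=1)
  nb #.#: next=.  (t=0,i=11, bit5=0)
  nb #..: next=.  (t=0,i=2, bit4=0)
  nb .##: next=.  (t=0,i=0, bit3=0)
  nb .#.: next=.  (t=0,i=12, bit2=0)
  nb ..#: next=#  (t=0,i=4, bit1=1)
  nb ...: next=.  (t=0,i=3, bit0=0)
  bits 11000010 = 194

194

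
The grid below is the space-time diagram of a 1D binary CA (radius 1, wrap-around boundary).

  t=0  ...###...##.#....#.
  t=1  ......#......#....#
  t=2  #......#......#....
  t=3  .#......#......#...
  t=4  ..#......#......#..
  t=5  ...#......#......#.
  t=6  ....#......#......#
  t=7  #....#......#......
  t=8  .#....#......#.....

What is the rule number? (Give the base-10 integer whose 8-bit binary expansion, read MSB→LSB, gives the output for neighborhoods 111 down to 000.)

  [7] ### => .  t=0,i=4
  [6] ##. => .  t=0,i=5
  [5] #.# => .  t=0,i=11
  [4] #.. => #  t=0,i=6
  [3] .## => .  t=0,i=3
  [2] .#. => .  t=0,i=12
  [1] ..# => .  t=0,i=2
  [0] ... => .  t=0,i=0
  bits 00010000 = 16

16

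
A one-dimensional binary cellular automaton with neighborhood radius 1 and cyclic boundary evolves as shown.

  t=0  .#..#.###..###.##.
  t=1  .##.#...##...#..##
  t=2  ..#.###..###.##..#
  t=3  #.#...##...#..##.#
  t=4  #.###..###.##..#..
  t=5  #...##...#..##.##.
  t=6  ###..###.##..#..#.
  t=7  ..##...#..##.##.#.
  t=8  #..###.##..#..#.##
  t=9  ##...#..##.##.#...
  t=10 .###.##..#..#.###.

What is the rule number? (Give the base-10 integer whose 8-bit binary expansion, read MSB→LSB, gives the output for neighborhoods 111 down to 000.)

  ### -> .   bit 7 = 0  t=0,i=7
  ##. -> #   bit 6 = 1  t=0,i=8
  #.# -> .   bit 5 = 0  t=0,i=5
  #.. -> #   bit 4 = 1  t=0,i=2
  .## -> .   bit 3 = 0  t=0,i=6
  .#. -> #   bit 2 = 1  t=0,i=1
  ..# -> .   bit 1 = 0  t=0,i=0
  ... -> #   bit 0 = 1  t=1,i=6
  bits 01010101 = 85

85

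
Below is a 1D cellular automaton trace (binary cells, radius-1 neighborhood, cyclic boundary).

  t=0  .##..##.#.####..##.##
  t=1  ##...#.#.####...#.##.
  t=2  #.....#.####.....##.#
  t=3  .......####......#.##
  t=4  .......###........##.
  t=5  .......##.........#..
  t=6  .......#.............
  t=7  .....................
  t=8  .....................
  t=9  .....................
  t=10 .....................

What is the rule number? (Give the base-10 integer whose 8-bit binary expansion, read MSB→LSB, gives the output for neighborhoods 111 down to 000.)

  [7] ### => #  t=0,i=11
  [6] ##. => .  t=0,i=2
  [5] #.# => #  t=0,i=0
  [4] #.. => .  t=0,i=3
  [3] .## => #  t=0,i=1
  [2] .#. => .  t=0,i=8
  [1] ..# => .  t=0,i=4
  [0] ... => .  t=1,i=3
  bits 10101000 = 168

168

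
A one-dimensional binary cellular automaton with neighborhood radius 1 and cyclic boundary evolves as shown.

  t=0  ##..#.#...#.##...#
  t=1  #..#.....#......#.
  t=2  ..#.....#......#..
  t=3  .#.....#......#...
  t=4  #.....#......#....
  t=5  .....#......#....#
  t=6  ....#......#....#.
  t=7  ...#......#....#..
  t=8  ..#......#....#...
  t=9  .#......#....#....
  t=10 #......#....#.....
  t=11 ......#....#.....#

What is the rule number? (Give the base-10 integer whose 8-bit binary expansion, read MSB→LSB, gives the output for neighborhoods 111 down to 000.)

130

  ### -> #   bit 7 = 1  t=0,i=0
  ##. -> .   bit 6 = 0  t=0,i=1
  #.# -> .   bit 5 = 0  t=0,i=5
  #.. -> .   bit 4 = 0  t=0,i=2
  .## -> .   bit 3 = 0  t=0,i=12
  .#. -> .   bit 2 = 0  t=0,i=4
  ..# -> #   bit 1 = 1  t=0,i=3
  ... -> .   bit 0 = 0  t=0,i=8
  bits 10000010 = 130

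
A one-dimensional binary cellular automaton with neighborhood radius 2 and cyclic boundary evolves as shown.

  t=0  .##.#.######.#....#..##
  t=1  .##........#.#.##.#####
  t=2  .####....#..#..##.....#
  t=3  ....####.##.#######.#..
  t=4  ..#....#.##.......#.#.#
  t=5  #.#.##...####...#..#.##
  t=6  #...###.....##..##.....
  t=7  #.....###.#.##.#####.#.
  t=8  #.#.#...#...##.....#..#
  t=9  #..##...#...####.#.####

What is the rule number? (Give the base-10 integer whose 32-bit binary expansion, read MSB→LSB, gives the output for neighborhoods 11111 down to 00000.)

  [31] ##### => .  t=0,i=8
  [30] ####. => .  t=0,i=10
  [29] ###.# => #  t=0,i=11
  [28] ###.. => #  t=2,i=4
  [27] ##.## => .  t=0,i=0
  [26] ##.#. => .  t=0,i=3
  [25] ##..# => .  t=6,i=14
  [24] ##... => #  t=1,i=3
  [23] #.### => .  t=0,i=6
  [22] #.##. => #  t=0,i=1
  [21] #.#.# => .  t=0,i=4
  [20] #.#.. => #  t=0,i=13
  [19] #..## => #  t=0,i=20
  [18] #..#. => .  t=2,i=11
  [17] #...# => .  t=5,i=7
  [16] #.... => #  t=0,i=15
  [15] .#### => .  t=0,i=7
  [14] .###. => .  t=5,i=22
  [13] .##.# => #  t=0,i=2
  [12] .##.. => #  t=1,i=2
  [11] .#.## => .  t=0,i=5
  [10] .#.#. => #  t=1,i=12
  [9] .#..# => #  t=0,i=19
  [8] .#... => .  t=0,i=14
  [7] ..### => .  t=3,i=4
  [6] ..##. => #  t=0,i=21
  [5] ..#.# => .  t=1,i=11
  [4] ..#.. => #  t=0,i=18
  [3] ...## => .  t=3,i=3
  [2] ...#. => .  t=0,i=17
  [1] ....# => #  t=0,i=16
  [0] ..... => .  t=1,i=5
  bits 00110001010110010011011001010010 = 827930194

827930194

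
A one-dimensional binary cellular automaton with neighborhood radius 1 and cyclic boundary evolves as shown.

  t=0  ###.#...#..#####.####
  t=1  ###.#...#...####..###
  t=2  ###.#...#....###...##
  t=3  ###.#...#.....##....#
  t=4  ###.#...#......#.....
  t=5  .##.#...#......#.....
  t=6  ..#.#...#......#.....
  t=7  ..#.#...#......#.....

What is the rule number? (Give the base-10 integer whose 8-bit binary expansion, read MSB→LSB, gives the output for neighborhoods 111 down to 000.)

  ### -> #   bit 7 = 1  t=0,i=0
  ##. -> #   bit 6 = 1  t=0,i=2
  #.# -> .   bit 5 = 0  t=0,i=3
  #.. -> .   bit 4 = 0  t=0,i=5
  .## -> .   bit 3 = 0  t=0,i=11
  .#. -> #   bit 2 = 1  t=0,i=4
  ..# -> .   bit 1 = 0  t=0,i=7
  ... -> .   bit 0 = 0  t=0,i=6
  bits 11000100 = 196

196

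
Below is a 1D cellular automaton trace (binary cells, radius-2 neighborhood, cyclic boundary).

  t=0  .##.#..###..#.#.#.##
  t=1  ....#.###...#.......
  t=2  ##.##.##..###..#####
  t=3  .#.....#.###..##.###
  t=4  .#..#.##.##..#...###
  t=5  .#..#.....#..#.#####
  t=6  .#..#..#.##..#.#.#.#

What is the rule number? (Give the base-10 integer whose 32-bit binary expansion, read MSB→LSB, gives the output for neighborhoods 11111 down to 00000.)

2694467773

  [31] ##### => #  t=2,i=17
  [30] ####. => .  t=2,i=0
  [29] ###.# => #  t=2,i=1
  [28] ###.. => .  t=0,i=9
  [27] ##.## => .  t=0,i=0
  [26] ##.#. => .  t=0,i=3
  [25] ##..# => .  t=0,i=10
  [24] ##... => .  t=1,i=9
  [23] #.### => #  t=1,i=6
  [22] #.##. => .  t=0,i=1
  [21] #.#.# => .  t=0,i=14
  [20] #.#.. => #  t=0,i=4
  [19] #..## => #  t=0,i=6
  [18] #..#. => .  t=0,i=11
  [17] #...# => #  t=1,i=10
  [16] #.... => .  t=1,i=14
  [15] .#### => .  t=2,i=16
  [14] .###. => #  t=0,i=8
  [13] .##.# => .  t=0,i=2
  [12] .##.. => #  t=2,i=7
  [11] .#.## => .  t=0,i=17
  [10] .#.#. => .  t=0,i=13
  [9] .#..# => .  t=0,i=5
  [8] .#... => .  t=1,i=13
  [7] ..### => #  t=0,i=7
  [6] ..##. => .  t=3,i=14
  [5] ..#.# => #  t=0,i=12
  [4] ..#.. => #  t=1,i=12
  [3] ...## => #  t=4,i=16
  [2] ...#. => #  t=1,i=3
  [1] ....# => .  t=1,i=2
  [0] ..... => #  t=1,i=0
  bits 10100000100110100101000010111101 = 2694467773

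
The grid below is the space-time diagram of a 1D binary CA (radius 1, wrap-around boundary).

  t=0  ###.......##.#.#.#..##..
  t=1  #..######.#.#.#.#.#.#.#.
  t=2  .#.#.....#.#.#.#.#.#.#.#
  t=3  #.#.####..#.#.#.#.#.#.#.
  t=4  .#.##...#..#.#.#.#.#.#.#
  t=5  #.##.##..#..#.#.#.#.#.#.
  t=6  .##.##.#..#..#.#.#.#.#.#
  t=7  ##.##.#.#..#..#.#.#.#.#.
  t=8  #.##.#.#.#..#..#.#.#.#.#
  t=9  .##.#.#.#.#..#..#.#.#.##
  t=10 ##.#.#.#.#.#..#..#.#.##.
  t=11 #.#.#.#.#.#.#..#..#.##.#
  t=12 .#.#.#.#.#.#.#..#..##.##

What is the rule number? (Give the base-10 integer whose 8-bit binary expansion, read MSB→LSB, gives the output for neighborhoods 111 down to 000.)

57

  [7] ### => .  t=0,i=1
  [6] ##. => .  t=0,i=2
  [5] #.# => #  t=0,i=12
  [4] #.. => #  t=0,i=3
  [3] .## => #  t=0,i=0
  [2] .#. => .  t=0,i=13
  [1] ..# => .  t=0,i=9
  [0] ... => #  t=0,i=4
  bits 00111001 = 57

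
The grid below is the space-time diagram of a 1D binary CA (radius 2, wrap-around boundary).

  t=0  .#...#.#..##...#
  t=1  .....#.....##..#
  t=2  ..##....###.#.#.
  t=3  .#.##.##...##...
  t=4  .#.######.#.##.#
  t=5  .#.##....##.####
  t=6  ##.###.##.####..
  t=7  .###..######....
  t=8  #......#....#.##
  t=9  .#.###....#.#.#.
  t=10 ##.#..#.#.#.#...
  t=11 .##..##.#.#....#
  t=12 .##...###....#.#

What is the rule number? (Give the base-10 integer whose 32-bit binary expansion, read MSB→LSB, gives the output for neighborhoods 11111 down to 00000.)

233091115

  ##### -> .   bit 31 = 0  t=4,i=5
  ####. -> .   bit 30 = 0  t=4,i=7
  ###.# -> .   bit 29 = 0  t=2,i=10
  ###.. -> .   bit 28 = 0  t=6,i=13
  ##.## -> #   bit 27 = 1  t=3,i=5
  ##.#. -> #   bit 26 = 1  t=2,i=11
  ##..# -> .   bit 25 = 0  t=1,i=13
  ##... -> #   bit 24 = 1  t=0,i=12
  #.### -> #   bit 23 = 1  t=4,i=3
  #.##. -> #   bit 22 = 1  t=3,i=3
  #.#.# -> #   bit 21 = 1  t=2,i=12
  #.#.. -> .   bit 20 = 0  t=0,i=1
  #..## -> .   bit 19 = 0  t=0,i=9
  #..#. -> #   bit 18 = 1  t=1,i=14
  #...# -> .   bit 17 = 0  t=0,i=3
  #.... -> .   bit 16 = 0  t=1,i=1
  .#### -> #   bit 15 = 1  t=4,i=4
  .###. -> .   bit 14 = 0  t=2,i=9
  .##.# -> #   bit 13 = 1  t=3,i=4
  .##.. -> #   bit 12 = 1  t=0,i=11
  .#.## -> .   bit 11 = 0  t=3,i=2
  .#.#. -> .   bit 10 = 0  t=0,i=0
  .#..# -> .   bit 9 = 0  t=0,i=8
  .#... -> .   bit 8 = 0  t=0,i=2
  ..### -> .   bit 7 = 0  t=2,i=8
  ..##. -> .   bit 6 = 0  t=0,i=10
  ..#.# -> #   bit 5 = 1  t=0,i=5
  ..#.. -> .   bit 4 = 0  t=1,i=5
  ...## -> #   bit 3 = 1  t=1,i=10
  ...#. -> .   bit 2 = 0  t=0,i=4
  ....# -> #   bit 1 = 1  t=1,i=3
  ..... -> #   bit 0 = 1  t=1,i=2
  bits 00001101111001001011000000101011 = 233091115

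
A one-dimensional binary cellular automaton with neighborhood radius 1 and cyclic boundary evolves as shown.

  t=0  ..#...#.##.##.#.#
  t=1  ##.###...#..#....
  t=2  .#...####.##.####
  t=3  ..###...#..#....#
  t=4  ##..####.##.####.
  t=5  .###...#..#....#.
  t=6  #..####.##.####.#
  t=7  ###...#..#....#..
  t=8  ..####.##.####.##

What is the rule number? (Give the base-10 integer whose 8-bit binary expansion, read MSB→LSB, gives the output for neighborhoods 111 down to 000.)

  nb ###: next=.  (t=1,i=4, bit7=0)
  nb ##.: next=#  (t=0,i=9, bit6=1)
  nb #.#: next=.  (t=0,i=7, bit5=0)
  nb #..: next=#  (t=0,i=0, bit4=1)
  nb .##: next=.  (t=0,i=8, bit3=0)
  nb .#.: next=.  (t=0,i=2, bit2=0)
  nb ..#: next=#  (t=0,i=1, bit1=1)
  nb ...: next=#  (t=0,i=4, bit0=1)
  bits 01010011 = 83

83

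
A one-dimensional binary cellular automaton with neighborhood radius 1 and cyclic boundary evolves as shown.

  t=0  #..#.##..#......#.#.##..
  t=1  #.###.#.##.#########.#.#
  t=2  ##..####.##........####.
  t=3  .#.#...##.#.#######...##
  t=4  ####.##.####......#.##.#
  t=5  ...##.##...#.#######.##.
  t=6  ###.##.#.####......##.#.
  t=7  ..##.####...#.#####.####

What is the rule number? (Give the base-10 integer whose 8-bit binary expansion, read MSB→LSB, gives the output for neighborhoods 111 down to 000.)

103

  ### -> .   bit 7 = 0  t=1,i=3
  ##. -> #   bit 6 = 1  t=0,i=6
  #.# -> #   bit 5 = 1  t=0,i=4
  #.. -> .   bit 4 = 0  t=0,i=1
  .## -> .   bit 3 = 0  t=0,i=5
  .#. -> #   bit 2 = 1  t=0,i=0
  ..# -> #   bit 1 = 1  t=0,i=2
  ... -> #   bit 0 = 1  t=0,i=11
  bits 01100111 = 103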